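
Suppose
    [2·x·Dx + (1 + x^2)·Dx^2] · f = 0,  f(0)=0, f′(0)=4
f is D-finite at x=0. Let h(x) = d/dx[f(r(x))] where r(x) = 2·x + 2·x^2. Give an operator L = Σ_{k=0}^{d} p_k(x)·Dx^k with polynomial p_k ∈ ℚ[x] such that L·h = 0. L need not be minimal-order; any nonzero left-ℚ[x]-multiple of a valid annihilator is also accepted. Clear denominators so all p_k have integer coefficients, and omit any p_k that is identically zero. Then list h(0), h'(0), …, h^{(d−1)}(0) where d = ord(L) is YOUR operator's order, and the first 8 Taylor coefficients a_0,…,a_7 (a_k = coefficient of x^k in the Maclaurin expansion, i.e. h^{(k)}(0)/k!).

L = (-2 + 8·x + 32·x^2 + 48·x^3 + 24·x^4) + (1 + 2·x + 4·x^2 + 16·x^3 + 20·x^4 + 8·x^5)·Dx  (order 1).
h: a_k = 8, 16, -32, -128, -32, 704, 1280, -2048, …
ICs: h(0) = 8.

f: a_k = 0, 4, 0, -4/3, 0, 4/5, 0, -4/7, …
Change of var in L_f (x↦r) gives L₀.
h=h₀': d/dx-closure on L₀ ⇒ L.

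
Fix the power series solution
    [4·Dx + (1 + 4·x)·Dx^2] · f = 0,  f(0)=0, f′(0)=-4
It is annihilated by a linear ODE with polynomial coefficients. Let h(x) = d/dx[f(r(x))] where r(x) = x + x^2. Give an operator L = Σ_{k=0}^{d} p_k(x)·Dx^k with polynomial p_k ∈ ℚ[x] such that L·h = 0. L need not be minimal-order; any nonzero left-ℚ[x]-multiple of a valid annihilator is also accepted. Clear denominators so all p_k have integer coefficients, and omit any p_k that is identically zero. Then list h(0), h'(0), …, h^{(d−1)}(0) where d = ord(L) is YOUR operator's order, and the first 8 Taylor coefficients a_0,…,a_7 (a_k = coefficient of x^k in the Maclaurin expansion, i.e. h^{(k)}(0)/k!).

L = 2 + (1 + 2·x)·Dx  (order 1).
h: a_k = -4, 8, -16, 32, -64, 128, -256, 512, …
ICs: h(0) = -4.

f: a_k = 0, -4, 8, -64/3, 64, -1024/5, 2048/3, -16384/7, …
Substitute x→r, Dx→(1/r')Dx; clear ⇒ L₀.
h₀' ⇒ L via d/dx closure of L₀.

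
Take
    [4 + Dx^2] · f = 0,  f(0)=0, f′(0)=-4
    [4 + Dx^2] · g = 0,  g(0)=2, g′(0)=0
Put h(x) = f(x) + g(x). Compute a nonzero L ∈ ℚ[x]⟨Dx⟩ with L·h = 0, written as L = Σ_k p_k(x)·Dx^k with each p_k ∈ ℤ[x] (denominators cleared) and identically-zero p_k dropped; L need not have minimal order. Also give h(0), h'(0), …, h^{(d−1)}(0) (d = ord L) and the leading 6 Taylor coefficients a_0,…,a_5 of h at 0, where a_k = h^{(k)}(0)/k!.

f: a_k = 0, -4, 0, 8/3, 0, -8/15, …
g: a_k = 2, 0, -4, 0, 4/3, 0, …
h₀=f+g: left-lcm gives L₀, ord ≤ 4.
L = 4 + Dx^2  (order 2).
h: a_k = 2, -4, -4, 8/3, 4/3, -8/15, …
ICs: h(0) = 2, h′(0) = -4.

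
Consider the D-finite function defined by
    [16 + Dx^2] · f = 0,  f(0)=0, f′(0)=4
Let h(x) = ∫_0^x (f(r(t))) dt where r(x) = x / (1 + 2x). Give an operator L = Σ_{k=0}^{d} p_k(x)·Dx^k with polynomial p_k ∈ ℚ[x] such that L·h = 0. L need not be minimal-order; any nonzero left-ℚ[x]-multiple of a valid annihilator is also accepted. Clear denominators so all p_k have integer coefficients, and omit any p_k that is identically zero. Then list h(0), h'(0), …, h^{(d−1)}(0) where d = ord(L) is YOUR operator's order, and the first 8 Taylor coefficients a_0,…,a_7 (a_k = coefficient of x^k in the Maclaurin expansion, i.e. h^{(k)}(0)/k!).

L = 16·Dx + (4 + 24·x + 48·x^2 + 32·x^3)·Dx^2 + (1 + 8·x + 24·x^2 + 32·x^3 + 16·x^4)·Dx^3  (order 3).
h: a_k = 0, 0, 2, -8/3, 4/3, 32/5, -1376/45, 640/7, …
ICs: h(0) = 0, h′(0) = 0, h′′(0) = 4.

f: a_k = 0, 4, 0, -32/3, 0, 128/15, 0, -1024/315, …
Change of var in L_f (x↦r) gives L₀.
h=∫h₀ ⇒ L = L₀·Dx.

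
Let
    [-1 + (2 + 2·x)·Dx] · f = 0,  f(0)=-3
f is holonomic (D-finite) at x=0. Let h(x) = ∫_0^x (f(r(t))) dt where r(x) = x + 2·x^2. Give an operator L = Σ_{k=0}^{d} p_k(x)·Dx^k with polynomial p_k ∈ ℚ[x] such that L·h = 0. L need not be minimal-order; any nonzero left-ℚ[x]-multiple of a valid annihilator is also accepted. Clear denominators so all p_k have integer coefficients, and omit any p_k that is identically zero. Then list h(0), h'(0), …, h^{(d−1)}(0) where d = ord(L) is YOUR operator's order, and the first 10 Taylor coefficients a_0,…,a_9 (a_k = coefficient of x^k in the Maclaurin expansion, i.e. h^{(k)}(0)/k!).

f: a_k = -3, -3/2, 3/8, -3/16, 15/128, -21/256, 63/1024, -99/2048, 1287/32768, -2145/65536, …
Change of var in L_f (x↦r) gives L₀.
∫: right-multiply L₀ by Dx.
L = (-1 - 4·x)·Dx + (2 + 2·x + 4·x^2)·Dx^2  (order 2).
h: a_k = 0, -3, -3/4, -7/8, 21/64, 63/640, -119/512, 81/1024, 2373/16384, -17843/98304, …
ICs: h(0) = 0, h′(0) = -3.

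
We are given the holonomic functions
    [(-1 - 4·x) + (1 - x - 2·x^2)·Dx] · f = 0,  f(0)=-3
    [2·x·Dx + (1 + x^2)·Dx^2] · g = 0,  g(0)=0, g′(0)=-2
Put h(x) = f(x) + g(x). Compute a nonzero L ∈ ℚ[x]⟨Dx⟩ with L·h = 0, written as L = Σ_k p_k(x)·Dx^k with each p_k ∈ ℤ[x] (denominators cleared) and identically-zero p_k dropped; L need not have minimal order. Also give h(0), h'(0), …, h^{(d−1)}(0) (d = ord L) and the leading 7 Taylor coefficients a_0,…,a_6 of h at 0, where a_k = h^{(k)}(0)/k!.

L = (-6 + 24·x + 162·x^2 + 240·x^3 + 384·x^4 + 48·x^6)·Dx + (16 + 74·x + 88·x^2 + 226·x^3 + 212·x^4 + 304·x^5 + 12·x^6 + 48·x^7)·Dx^2 + (-3 - 4·x - 8·x^2 + 28·x^3 + 27·x^4 + 36·x^5 + 40·x^6 + 4·x^7 + 8·x^8)·Dx^3  (order 3).
h: a_k = -3, -5, -9, -43/3, -33, -317/5, -129, …
ICs: h(0) = -3, h′(0) = -5, h′′(0) = -18.

f: a_k = -3, -3, -9, -15, -33, -63, -129, …
g: a_k = 0, -2, 0, 2/3, 0, -2/5, 0, …
Sum ⇒ L₀ = lclm(L_f,L_g) in ℚ(x)⟨Dx⟩.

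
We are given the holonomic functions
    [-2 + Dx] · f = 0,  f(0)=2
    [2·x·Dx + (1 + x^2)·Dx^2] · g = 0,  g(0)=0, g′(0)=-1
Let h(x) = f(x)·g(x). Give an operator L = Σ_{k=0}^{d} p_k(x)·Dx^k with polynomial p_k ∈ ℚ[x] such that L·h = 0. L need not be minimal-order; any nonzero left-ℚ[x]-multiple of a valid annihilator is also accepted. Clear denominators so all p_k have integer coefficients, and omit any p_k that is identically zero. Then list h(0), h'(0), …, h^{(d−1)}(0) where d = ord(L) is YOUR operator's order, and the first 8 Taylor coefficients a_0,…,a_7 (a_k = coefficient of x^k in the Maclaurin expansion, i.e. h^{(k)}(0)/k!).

L = (4 - 4·x + 4·x^2) + (-4 + 2·x - 4·x^2)·Dx + (1 + x^2)·Dx^2  (order 2).
h: a_k = 0, -2, -4, -10/3, -4/3, -2/5, -4/9, -26/105, …
ICs: h(0) = 0, h′(0) = -2.

f: a_k = 2, 4, 4, 8/3, 4/3, 8/15, 8/45, 16/315, …
g: a_k = 0, -1, 0, 1/3, 0, -1/5, 0, 1/7, …
Product ⇒ symmetric product L₀, ord ≤ 2.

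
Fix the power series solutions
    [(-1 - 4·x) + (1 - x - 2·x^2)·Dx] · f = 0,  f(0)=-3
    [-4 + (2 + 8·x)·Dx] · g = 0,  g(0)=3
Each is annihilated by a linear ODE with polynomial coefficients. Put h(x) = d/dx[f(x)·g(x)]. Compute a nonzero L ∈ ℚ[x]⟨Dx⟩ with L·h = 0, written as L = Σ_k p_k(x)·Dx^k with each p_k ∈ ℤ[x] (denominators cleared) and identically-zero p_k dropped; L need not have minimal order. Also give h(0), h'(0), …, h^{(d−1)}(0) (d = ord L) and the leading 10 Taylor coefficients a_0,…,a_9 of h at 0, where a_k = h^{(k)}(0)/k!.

f: a_k = -3, -3, -9, -15, -33, -63, -129, -255, -513, -1023, …
g: a_k = 3, 6, -6, 12, -30, 84, -252, 792, -2574, 8580, …
Product ⇒ symmetric product L₀, ord ≤ 1.
Derive L from L₀ (diff closure).
L = (2 + 32·x + 84·x^2 + 80·x^3 + 80·x^4) + (-1 - 5·x - 4·x^2 + 8·x^3 + 40·x^4 + 32·x^5)·Dx  (order 1).
h: a_k = -27, -54, -351, -324, -2835, 162, -24381, 34344, -255717, 676890, …
ICs: h(0) = -27.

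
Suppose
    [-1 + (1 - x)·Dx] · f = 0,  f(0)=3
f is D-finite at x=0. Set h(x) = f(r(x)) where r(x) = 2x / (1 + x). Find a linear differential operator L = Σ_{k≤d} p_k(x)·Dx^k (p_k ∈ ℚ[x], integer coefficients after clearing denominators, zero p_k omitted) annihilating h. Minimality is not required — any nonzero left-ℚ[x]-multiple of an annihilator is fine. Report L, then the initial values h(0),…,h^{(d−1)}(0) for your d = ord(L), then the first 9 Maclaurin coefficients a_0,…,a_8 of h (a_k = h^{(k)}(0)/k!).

f: a_k = 3, 3, 3, 3, 3, 3, 3, 3, 3, …
f∘r: x↦r, Dx↦Dx/r' in L_f ⇒ L₀.
L = 2 + (-1 + x^2)·Dx  (order 1).
h: a_k = 3, 6, 6, 6, 6, 6, 6, 6, 6, …
ICs: h(0) = 3.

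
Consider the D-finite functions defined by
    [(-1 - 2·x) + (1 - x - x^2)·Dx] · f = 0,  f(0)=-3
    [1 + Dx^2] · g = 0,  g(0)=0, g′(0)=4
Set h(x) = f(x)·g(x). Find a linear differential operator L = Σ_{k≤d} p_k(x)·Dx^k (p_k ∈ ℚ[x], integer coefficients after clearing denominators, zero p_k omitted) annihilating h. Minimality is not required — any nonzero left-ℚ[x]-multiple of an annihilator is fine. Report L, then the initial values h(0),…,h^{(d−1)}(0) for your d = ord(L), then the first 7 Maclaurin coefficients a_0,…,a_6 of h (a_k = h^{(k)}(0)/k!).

L = (1 + x + x^2) + (2 + 4·x)·Dx + (-1 + x + x^2)·Dx^2  (order 2).
h: a_k = 0, -12, -12, -22, -34, -561/10, -901/10, …
ICs: h(0) = 0, h′(0) = -12.

f: a_k = -3, -3, -6, -9, -15, -24, -39, …
g: a_k = 0, 4, 0, -2/3, 0, 1/30, 0, …
L₀ := L_f ⊗_s L_g (sym. prod.), ord ≤ 2.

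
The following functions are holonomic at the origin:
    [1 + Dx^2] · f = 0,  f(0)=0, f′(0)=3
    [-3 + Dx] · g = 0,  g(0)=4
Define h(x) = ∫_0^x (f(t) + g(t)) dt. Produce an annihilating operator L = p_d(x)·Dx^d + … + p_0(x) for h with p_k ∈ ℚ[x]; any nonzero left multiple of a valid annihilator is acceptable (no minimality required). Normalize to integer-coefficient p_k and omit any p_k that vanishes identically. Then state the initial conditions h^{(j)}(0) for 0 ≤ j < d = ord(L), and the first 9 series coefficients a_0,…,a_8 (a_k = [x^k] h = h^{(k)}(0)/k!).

f: a_k = 0, 3, 0, -1/2, 0, 1/40, 0, -1/1680, 0, …
g: a_k = 4, 12, 18, 18, 27/2, 81/10, 81/20, 243/140, 729/1120, …
f+g: L₀ = lclm(L_f,L_g), ord ≤ 2+1.
Integrate: L := L₀·Dx.
L = -3·Dx + Dx^2 - 3·Dx^3 + Dx^4  (order 4).
h: a_k = 0, 4, 15/2, 6, 35/8, 27/10, 65/48, 81/140, 583/2688, …
ICs: h(0) = 0, h′(0) = 4, h′′(0) = 15, h′′′(0) = 36.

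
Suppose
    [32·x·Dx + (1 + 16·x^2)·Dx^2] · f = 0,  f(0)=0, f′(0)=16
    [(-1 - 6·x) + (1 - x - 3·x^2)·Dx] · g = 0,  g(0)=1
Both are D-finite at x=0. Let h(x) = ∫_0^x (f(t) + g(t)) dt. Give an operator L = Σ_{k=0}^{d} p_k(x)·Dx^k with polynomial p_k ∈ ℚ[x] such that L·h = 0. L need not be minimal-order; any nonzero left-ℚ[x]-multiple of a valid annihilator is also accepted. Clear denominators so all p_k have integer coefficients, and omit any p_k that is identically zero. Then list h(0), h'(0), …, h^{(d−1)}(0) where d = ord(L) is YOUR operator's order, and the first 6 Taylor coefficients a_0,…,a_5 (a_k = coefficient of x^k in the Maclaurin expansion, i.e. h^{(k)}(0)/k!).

L = (128 - 512·x - 10560·x^2 - 25344·x^3 - 95904·x^4 - 41472·x^6)·Dx^2 + (-37 - 208·x + 206·x^2 - 1476·x^3 - 24336·x^4 - 66528·x^5 - 6912·x^6 - 41472·x^7)·Dx^3 + (4 + 21·x + 198·x^2 + 90·x^3 + 1775·x^4 - 4080·x^5 - 6336·x^6 - 2304·x^7 - 6912·x^8)·Dx^4  (order 4).
h: a_k = 0, 1, 17/2, 4/3, -235/12, 19/5, …
ICs: h(0) = 0, h′(0) = 1, h′′(0) = 17, h′′′(0) = 8.

f: a_k = 0, 16, 0, -256/3, 0, 4096/5, …
g: a_k = 1, 1, 4, 7, 19, 40, …
f+g: L₀ = lclm(L_f,L_g), ord ≤ 2+1.
∫: right-multiply L₀ by Dx.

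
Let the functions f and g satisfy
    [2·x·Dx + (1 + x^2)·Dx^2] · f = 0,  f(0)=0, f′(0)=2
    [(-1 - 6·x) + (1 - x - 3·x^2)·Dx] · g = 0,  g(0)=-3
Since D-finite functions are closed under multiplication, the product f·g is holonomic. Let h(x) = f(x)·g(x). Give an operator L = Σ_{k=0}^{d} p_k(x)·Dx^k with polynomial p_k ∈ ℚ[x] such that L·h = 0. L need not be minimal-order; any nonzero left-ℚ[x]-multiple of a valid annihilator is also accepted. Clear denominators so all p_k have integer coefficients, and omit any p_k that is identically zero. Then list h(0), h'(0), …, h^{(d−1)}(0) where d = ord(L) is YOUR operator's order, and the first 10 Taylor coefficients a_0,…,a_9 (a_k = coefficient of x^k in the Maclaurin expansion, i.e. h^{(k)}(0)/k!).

L = (6 + 2·x + 18·x^2) + (2 + 10·x + 4·x^2 + 18·x^3)·Dx + (-1 + x + 2·x^2 + x^3 + 3·x^4)·Dx^2  (order 2).
h: a_k = 0, -6, -6, -22, -40, -536/5, -1136/5, -19178/35, -43034/35, -301774/105, …
ICs: h(0) = 0, h′(0) = -6.

f: a_k = 0, 2, 0, -2/3, 0, 2/5, 0, -2/7, 0, 2/9, …
g: a_k = -3, -3, -12, -21, -57, -120, -291, -651, -1524, -3477, …
Product ⇒ symmetric product L₀, ord ≤ 2.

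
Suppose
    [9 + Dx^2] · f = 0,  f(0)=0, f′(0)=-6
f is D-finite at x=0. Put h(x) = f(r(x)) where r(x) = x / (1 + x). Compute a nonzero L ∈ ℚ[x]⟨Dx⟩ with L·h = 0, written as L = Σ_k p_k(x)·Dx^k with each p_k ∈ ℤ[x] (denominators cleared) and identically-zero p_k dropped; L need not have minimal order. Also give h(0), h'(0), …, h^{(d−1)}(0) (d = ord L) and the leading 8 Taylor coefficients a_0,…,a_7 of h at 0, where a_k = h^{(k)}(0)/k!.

L = 9 + (2 + 6·x + 6·x^2 + 2·x^3)·Dx + (1 + 4·x + 6·x^2 + 4·x^3 + x^4)·Dx^2  (order 2).
h: a_k = 0, -6, 6, 3, -21, 879/20, -255/4, 19353/280, …
ICs: h(0) = 0, h′(0) = -6.

f: a_k = 0, -6, 0, 9, 0, -81/20, 0, 243/280, …
h₀=f(r): pull back L_f along r ⇒ L₀.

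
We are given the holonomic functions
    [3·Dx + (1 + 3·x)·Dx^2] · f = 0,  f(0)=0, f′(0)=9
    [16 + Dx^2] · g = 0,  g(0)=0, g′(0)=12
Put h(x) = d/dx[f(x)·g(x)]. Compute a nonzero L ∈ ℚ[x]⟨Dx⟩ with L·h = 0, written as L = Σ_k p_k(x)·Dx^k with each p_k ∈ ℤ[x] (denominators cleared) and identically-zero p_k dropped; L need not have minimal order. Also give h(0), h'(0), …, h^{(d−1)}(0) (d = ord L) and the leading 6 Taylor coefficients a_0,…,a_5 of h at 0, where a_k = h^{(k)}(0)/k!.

f: a_k = 0, 9, -27/2, 27, -243/4, 729/5, …
g: a_k = 0, 12, 0, -32, 0, 128/5, …
L₀ := L_f ⊗_s L_g (sym. prod.), ord ≤ 4.
h=h₀': d/dx-closure on L₀ ⇒ L.
L = (-252256 - 1400832·x + 774144·x^2 + 36937728·x^3 + 133871616·x^4 + 191102976·x^5 + 95551488·x^6) + (-43296 + 45216·x + 2557440·x^2 + 11404800·x^3 + 19906560·x^4 + 11943936·x^5)·Dx + (-14630 - 16992·x + 831600·x^2 + 6110208·x^3 + 17853696·x^4 + 23887872·x^5 + 11943936·x^6)·Dx^2 + (-2706 + 2826·x + 159840·x^2 + 712800·x^3 + 1244160·x^4 + 746496·x^5)·Dx^3 + (71 + 4410·x + 48951·x^2 + 237600·x^3 + 592920·x^4 + 746496·x^5 + 373248·x^6)·Dx^4  (order 4).
h: a_k = 0, 216, -486, 144, -1485, 6696, …
ICs: h(0) = 0, h′(0) = 216, h′′(0) = -972, h′′′(0) = 864.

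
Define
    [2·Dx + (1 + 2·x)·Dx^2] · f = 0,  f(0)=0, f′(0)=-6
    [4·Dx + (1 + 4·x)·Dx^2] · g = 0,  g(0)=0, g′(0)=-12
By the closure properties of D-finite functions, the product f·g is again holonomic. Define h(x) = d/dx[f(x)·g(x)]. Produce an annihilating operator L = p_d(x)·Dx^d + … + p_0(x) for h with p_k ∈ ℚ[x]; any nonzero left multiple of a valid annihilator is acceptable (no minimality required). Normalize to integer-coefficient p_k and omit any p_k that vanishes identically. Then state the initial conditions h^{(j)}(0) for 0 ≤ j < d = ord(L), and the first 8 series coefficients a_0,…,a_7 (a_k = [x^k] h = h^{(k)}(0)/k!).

L = (160 + 768·x + 1024·x^2) + (264 + 2144·x + 5760·x^2 + 5120·x^3)·Dx + (64 + 720·x + 2976·x^2 + 5376·x^3 + 3584·x^4)·Dx^2 + (3 + 44·x + 252·x^2 + 704·x^3 + 960·x^4 + 512·x^5)·Dx^3  (order 3).
h: a_k = 0, 144, -648, 2496, -9360, 176064/5, -669312/5, 3600384/7, …
ICs: h(0) = 0, h′(0) = 144, h′′(0) = -1296.

f: a_k = 0, -6, 6, -8, 12, -96/5, 32, -384/7, …
g: a_k = 0, -12, 24, -64, 192, -3072/5, 2048, -49152/7, …
Sym-product of L_f,L_g gives L₀ (≤ ord 4).
h=h₀': d/dx-closure on L₀ ⇒ L.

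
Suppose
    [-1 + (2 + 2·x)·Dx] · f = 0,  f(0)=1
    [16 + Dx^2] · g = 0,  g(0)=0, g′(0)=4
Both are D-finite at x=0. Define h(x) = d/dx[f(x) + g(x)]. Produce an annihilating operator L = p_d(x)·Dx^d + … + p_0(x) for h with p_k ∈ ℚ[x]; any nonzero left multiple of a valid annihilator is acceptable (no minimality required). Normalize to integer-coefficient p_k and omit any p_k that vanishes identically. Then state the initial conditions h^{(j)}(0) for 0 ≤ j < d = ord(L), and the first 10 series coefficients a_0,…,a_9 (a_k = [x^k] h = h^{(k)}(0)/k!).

L = (-1264 - 2048·x - 1024·x^2) + (-2144 - 6240·x - 6144·x^2 - 2048·x^3)·Dx + (-79 - 128·x - 64·x^2)·Dx^2 + (-134 - 390·x - 384·x^2 - 128·x^3)·Dx^3  (order 3).
h: a_k = 9/2, -1/4, -509/16, -5/32, 32873/768, -63/512, -2086757/92160, -429/4096, 136244753/20643840, -12155/131072, …
ICs: h(0) = 9/2, h′(0) = -1/4, h′′(0) = -509/8.

f: a_k = 1, 1/2, -1/8, 1/16, -5/128, 7/256, -21/1024, 33/2048, -429/32768, 715/65536, …
g: a_k = 0, 4, 0, -32/3, 0, 128/15, 0, -1024/315, 0, 2048/2835, …
Weyl lclm of L_f,L_g ⇒ L₀ (ord ≤ 3).
h=h₀': d/dx-closure on L₀ ⇒ L.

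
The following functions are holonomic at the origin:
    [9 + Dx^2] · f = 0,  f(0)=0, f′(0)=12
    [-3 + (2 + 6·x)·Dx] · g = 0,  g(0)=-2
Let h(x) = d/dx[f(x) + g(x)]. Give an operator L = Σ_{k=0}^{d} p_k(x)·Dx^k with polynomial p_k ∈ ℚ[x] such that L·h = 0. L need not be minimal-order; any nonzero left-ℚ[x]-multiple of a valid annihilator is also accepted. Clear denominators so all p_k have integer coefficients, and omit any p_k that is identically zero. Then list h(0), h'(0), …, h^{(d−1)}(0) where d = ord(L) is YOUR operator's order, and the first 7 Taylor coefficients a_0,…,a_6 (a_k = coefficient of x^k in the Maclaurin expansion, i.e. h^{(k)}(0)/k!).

L = (-513 - 648·x - 972·x^2) + (-126 - 810·x - 1944·x^2 - 1944·x^3)·Dx + (-57 - 72·x - 108·x^2)·Dx^2 + (-14 - 90·x - 216·x^2 - 216·x^3)·Dx^3  (order 3).
h: a_k = 9, 9/2, -513/8, 405/16, -3321/128, 45927/256, -2588193/5120, …
ICs: h(0) = 9, h′(0) = 9/2, h′′(0) = -513/4.

f: a_k = 0, 12, 0, -18, 0, 81/10, 0, …
g: a_k = -2, -3, 9/4, -27/8, 405/64, -1701/128, 15309/512, …
L₀ := lclm(L_f,L_g); ord L₀ ≤ 2+1.
Derive L from L₀ (diff closure).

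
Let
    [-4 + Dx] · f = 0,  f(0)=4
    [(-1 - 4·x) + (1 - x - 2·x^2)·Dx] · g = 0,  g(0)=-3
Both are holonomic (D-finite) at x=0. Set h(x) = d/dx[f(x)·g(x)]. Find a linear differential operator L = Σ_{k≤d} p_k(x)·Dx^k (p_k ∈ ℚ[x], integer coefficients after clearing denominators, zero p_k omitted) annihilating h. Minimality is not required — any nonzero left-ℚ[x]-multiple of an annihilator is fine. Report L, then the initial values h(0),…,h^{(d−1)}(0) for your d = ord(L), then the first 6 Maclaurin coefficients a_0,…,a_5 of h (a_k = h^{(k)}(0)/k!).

L = (30 + 4·x - 72·x^2 + 64·x^4) + (-5 + 5·x + 18·x^2 - 8·x^3 - 16·x^4)·Dx  (order 1).
h: a_k = -60, -360, -1284, -3664, -9372, -22648, …
ICs: h(0) = -60.

f: a_k = 4, 16, 32, 128/3, 128/3, 512/15, …
g: a_k = -3, -3, -9, -15, -33, -63, …
Product ⇒ symmetric product L₀, ord ≤ 1.
Differentiate: ansatz ord ≤ ord L₀ ⇒ L.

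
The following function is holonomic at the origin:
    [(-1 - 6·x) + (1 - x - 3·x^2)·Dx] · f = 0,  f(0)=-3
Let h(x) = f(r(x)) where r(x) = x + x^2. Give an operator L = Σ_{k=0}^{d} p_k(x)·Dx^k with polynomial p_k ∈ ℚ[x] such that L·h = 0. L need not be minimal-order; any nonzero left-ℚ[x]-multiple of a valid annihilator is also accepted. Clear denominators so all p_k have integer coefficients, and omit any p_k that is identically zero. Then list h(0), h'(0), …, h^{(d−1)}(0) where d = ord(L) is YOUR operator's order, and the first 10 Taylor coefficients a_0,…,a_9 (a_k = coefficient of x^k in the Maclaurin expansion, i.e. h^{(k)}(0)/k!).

L = (1 + 8·x + 18·x^2 + 12·x^3) + (-1 + x + 4·x^2 + 6·x^3 + 3·x^4)·Dx  (order 1).
h: a_k = -3, -3, -15, -45, -132, -411, -1254, -3825, -11703, -35760, …
ICs: h(0) = -3.

f: a_k = -3, -3, -12, -21, -57, -120, -291, -651, -1524, -3477, …
Change of var in L_f (x↦r) gives L₀.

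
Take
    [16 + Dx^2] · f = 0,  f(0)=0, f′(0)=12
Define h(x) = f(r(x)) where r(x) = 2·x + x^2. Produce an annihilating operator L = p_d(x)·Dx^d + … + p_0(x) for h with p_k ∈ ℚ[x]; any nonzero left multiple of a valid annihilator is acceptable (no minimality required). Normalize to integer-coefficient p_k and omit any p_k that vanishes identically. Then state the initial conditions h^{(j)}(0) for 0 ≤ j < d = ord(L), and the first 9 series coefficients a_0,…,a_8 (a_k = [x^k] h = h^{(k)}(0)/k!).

L = (64 + 192·x + 192·x^2 + 64·x^3) - Dx + (1 + x)·Dx^2  (order 2).
h: a_k = 0, 24, 12, -256, -384, 3136/5, 2016, 83968/105, -50176/15, …
ICs: h(0) = 0, h′(0) = 24.

f: a_k = 0, 12, 0, -32, 0, 128/5, 0, -1024/105, 0, …
h₀=f(r): pull back L_f along r ⇒ L₀.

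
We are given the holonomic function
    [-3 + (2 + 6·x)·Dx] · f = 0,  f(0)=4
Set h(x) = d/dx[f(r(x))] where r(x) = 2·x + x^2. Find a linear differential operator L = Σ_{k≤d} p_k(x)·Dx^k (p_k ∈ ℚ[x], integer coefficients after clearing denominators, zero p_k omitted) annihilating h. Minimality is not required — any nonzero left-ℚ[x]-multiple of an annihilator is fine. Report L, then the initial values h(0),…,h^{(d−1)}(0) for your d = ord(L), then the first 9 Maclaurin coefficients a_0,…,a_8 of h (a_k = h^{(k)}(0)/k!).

L = -2 + (-1 - 7·x - 9·x^2 - 3·x^3)·Dx  (order 1).
h: a_k = 12, -24, 108, -504, 2430, -11988, 60102, -304884, 3120849/2, …
ICs: h(0) = 12.

f: a_k = 4, 6, -9/2, 27/4, -405/32, 1701/64, -15309/256, 72171/512, -2814669/8192, …
L₀ from L_f via x↦r, Dx↦r'^{-1}Dx.
Derive L from L₀ (diff closure).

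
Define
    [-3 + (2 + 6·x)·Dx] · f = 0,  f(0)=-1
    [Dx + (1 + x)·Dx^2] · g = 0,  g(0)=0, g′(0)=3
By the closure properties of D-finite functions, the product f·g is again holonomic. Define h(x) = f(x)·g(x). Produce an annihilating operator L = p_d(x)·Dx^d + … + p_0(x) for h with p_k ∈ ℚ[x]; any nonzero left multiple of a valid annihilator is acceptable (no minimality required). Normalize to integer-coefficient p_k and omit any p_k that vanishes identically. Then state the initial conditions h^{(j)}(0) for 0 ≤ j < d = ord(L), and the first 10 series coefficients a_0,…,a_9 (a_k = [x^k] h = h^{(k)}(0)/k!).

L = (21 + 9·x) + (-8 - 24·x)·Dx + (4 + 28·x + 60·x^2 + 36·x^3)·Dx^2  (order 2).
h: a_k = 0, -3, -3, 37/8, -15/2, 8751/640, -17671/640, 2159127/35840, -2490969/17920, 229791643/688128, …
ICs: h(0) = 0, h′(0) = -3.

f: a_k = -1, -3/2, 9/8, -27/16, 405/128, -1701/256, 15309/1024, -72171/2048, 2814669/32768, -14073345/65536, …
g: a_k = 0, 3, -3/2, 1, -3/4, 3/5, -1/2, 3/7, -3/8, 1/3, …
L₀ := L_f ⊗_s L_g (sym. prod.), ord ≤ 2.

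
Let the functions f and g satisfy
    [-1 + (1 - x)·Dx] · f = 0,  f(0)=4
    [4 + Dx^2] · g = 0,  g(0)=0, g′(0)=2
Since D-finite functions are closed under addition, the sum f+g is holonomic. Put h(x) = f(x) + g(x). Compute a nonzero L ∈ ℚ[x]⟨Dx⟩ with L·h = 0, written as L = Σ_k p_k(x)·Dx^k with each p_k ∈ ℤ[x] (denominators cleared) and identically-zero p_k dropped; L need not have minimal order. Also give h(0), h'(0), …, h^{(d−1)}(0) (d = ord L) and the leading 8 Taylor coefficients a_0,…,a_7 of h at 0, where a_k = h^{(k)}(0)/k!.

L = (20 - 16·x + 8·x^2) + (-12 + 28·x - 24·x^2 + 8·x^3)·Dx + (5 - 4·x + 2·x^2)·Dx^2 + (-3 + 7·x - 6·x^2 + 2·x^3)·Dx^3  (order 3).
h: a_k = 4, 6, 4, 8/3, 4, 64/15, 4, 1252/315, …
ICs: h(0) = 4, h′(0) = 6, h′′(0) = 8.

f: a_k = 4, 4, 4, 4, 4, 4, 4, 4, …
g: a_k = 0, 2, 0, -4/3, 0, 4/15, 0, -8/315, …
Sum ⇒ L₀ = lclm(L_f,L_g) in ℚ(x)⟨Dx⟩.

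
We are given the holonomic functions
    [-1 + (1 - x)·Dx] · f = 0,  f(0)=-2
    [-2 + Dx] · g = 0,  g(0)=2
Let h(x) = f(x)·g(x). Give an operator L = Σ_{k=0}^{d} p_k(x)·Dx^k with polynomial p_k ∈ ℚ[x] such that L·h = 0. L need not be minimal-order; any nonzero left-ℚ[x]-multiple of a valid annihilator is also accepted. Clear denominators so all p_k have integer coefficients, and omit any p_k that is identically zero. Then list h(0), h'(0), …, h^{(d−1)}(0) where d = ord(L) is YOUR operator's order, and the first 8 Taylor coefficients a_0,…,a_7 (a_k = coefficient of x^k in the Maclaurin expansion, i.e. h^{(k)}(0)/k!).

L = (3 - 2·x) + (-1 + x)·Dx  (order 1).
h: a_k = -4, -12, -20, -76/3, -28, -436/15, -1324/45, -620/21, …
ICs: h(0) = -4.

f: a_k = -2, -2, -2, -2, -2, -2, -2, -2, …
g: a_k = 2, 4, 4, 8/3, 4/3, 8/15, 8/45, 16/315, …
f·g: L₀ = L_f ⊗_s L_g, ord ≤ 1·1.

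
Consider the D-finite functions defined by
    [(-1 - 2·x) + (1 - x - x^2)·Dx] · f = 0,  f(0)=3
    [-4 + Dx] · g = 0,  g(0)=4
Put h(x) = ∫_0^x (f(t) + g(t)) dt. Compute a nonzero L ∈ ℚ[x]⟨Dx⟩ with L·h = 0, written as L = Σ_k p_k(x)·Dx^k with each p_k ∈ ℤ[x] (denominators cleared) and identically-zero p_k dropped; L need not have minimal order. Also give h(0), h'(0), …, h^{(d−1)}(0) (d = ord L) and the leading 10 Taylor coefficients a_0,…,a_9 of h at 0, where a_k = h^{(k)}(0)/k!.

f: a_k = 3, 3, 6, 9, 15, 24, 39, 63, 102, 165, …
g: a_k = 4, 16, 32, 128/3, 128/3, 512/15, 1024/45, 4096/315, 2048/315, 8192/2835, …
L₀ := lclm(L_f,L_g); ord L₀ ≤ 1+1.
∫: right-multiply L₀ by Dx.
L = (-8·x - 72·x^2 - 32·x^3)·Dx + (-12 + 38·x + 22·x^2 - 32·x^3 - 16·x^4)·Dx^2 + (3 - 9·x - x^2 + 10·x^3 + 4·x^4)·Dx^3  (order 3).
h: a_k = 0, 7, 19/2, 38/3, 155/12, 173/15, 436/45, 397/45, 23941/2520, 34178/2835, …
ICs: h(0) = 0, h′(0) = 7, h′′(0) = 19.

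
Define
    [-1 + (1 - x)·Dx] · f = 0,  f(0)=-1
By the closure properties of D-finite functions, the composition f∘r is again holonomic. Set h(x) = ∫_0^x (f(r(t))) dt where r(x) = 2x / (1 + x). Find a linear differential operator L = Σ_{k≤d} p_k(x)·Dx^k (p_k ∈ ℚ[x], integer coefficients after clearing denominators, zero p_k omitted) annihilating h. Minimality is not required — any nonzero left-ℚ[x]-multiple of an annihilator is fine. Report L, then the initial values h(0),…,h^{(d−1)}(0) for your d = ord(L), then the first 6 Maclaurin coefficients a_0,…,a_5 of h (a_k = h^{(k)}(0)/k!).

L = 2·Dx + (-1 + x^2)·Dx^2  (order 2).
h: a_k = 0, -1, -1, -2/3, -1/2, -2/5, …
ICs: h(0) = 0, h′(0) = -1.

f: a_k = -1, -1, -1, -1, -1, -1, …
Substitute x→r, Dx→(1/r')Dx; clear ⇒ L₀.
h=∫₀ˣh₀: take L = L₀·Dx.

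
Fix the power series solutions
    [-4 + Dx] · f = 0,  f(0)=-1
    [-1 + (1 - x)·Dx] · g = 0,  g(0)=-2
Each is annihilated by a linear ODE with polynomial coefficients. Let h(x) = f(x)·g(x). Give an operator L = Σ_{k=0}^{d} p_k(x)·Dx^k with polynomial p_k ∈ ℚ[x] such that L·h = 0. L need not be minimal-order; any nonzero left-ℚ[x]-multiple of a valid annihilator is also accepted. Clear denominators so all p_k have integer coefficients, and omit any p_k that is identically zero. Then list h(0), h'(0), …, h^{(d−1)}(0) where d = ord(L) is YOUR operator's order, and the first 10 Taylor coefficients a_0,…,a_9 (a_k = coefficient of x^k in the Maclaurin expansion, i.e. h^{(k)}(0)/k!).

L = (5 - 4·x) + (-1 + x)·Dx  (order 1).
h: a_k = 2, 10, 26, 142/3, 206/3, 1286/15, 874/9, 32638/315, 33662/315, 307054/2835, …
ICs: h(0) = 2.

f: a_k = -1, -4, -8, -32/3, -32/3, -128/15, -256/45, -1024/315, -512/315, -2048/2835, …
g: a_k = -2, -2, -2, -2, -2, -2, -2, -2, -2, -2, …
h₀=f·g: eliminate ⇒ L₀, order ≤ 1·1.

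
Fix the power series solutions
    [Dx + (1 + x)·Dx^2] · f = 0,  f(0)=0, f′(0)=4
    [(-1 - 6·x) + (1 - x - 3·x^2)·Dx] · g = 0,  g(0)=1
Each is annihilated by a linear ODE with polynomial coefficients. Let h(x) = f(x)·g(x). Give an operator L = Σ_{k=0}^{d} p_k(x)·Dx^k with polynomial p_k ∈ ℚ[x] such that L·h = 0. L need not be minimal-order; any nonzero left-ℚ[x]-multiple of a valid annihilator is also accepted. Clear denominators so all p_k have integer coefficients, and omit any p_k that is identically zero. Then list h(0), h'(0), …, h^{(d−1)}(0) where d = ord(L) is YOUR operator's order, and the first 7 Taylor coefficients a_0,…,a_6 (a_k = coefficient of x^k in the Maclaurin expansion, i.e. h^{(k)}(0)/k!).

L = (7 + 12·x) + (1 + 15·x + 15·x^2)·Dx + (-1 + 4·x^2 + 3·x^3)·Dx^2  (order 2).
h: a_k = 0, 4, 2, 46/3, 61/3, 1007/15, 1912/15, …
ICs: h(0) = 0, h′(0) = 4.

f: a_k = 0, 4, -2, 4/3, -1, 4/5, -2/3, …
g: a_k = 1, 1, 4, 7, 19, 40, 97, …
f·g: L₀ = L_f ⊗_s L_g, ord ≤ 2·1.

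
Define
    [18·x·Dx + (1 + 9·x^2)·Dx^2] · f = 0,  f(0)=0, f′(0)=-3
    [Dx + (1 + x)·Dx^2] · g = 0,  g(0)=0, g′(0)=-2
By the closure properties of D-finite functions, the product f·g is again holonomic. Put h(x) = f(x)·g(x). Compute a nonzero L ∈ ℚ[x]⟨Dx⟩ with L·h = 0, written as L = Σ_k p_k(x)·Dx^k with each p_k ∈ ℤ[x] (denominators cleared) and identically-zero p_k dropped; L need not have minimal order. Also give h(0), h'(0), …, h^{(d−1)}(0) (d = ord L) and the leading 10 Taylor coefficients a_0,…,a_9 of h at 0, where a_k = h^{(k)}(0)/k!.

f: a_k = 0, -3, 0, 9, 0, -243/5, 0, 2187/7, 0, -2187, …
g: a_k = 0, -2, 1, -2/3, 1/2, -2/5, 1/3, -2/7, 1/4, -2/9, …
L₀ := L_f ⊗_s L_g (sym. prod.), ord ≤ 4.
L = (1368 + 2700·x + 37584·x^2 + 95580·x^3 + 87480·x^4 + 37908·x^5 + 26244·x^7)·Dx + (1298 + 9180·x + 54612·x^2 + 194724·x^3 + 324000·x^4 + 271188·x^5 + 102060·x^6 + 78732·x^7 + 91854·x^8)·Dx^2 + (76 + 2848·x + 12096·x^2 + 43992·x^3 + 117288·x^4 + 173016·x^5 + 139968·x^6 + 75816·x^7 + 78732·x^8 + 52488·x^9)·Dx^3 + (37 + 146·x + 901·x^2 + 2808·x^3 + 7362·x^4 + 15228·x^5 + 21546·x^6 + 17496·x^7 + 12393·x^8 + 13122·x^9 + 6561·x^10)·Dx^4  (order 4).
h: a_k = 0, 0, 6, -3, -16, 15/2, 462/5, -451/10, -2976/5, 40653/140, …
ICs: h(0) = 0, h′(0) = 0, h′′(0) = 12, h′′′(0) = -18.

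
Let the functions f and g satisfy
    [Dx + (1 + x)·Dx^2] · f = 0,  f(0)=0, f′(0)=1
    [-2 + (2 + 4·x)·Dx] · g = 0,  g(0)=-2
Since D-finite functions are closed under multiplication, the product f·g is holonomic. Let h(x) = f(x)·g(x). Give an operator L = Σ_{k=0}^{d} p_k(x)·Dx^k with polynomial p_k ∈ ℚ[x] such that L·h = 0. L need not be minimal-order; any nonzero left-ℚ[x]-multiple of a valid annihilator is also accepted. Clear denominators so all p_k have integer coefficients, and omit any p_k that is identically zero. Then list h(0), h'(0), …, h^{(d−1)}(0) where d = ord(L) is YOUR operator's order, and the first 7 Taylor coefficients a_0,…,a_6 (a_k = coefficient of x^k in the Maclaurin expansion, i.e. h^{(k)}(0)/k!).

f: a_k = 0, 1, -1/2, 1/3, -1/4, 1/5, -1/6, …
g: a_k = -2, -2, 1, -1, 5/4, -7/4, 21/8, …
Product ⇒ symmetric product L₀, ord ≤ 2.
L = (2 + x) + (-1 - 2·x)·Dx + (1 + 5·x + 8·x^2 + 4·x^3)·Dx^2  (order 2).
h: a_k = 0, -2, -1, 4/3, -5/3, 131/60, -121/40, …
ICs: h(0) = 0, h′(0) = -2.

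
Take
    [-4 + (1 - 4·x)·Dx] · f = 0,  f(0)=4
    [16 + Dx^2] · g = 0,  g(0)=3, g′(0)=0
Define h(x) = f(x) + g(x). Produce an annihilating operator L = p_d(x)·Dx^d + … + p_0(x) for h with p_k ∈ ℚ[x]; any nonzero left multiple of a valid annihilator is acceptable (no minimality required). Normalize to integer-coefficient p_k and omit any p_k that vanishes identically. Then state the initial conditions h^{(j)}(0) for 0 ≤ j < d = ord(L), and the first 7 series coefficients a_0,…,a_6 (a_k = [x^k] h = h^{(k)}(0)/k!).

L = (448 - 512·x + 1024·x^2) + (-48 + 320·x - 768·x^2 + 1024·x^3)·Dx + (28 - 32·x + 64·x^2)·Dx^2 + (-3 + 20·x - 48·x^2 + 64·x^3)·Dx^3  (order 3).
h: a_k = 7, 16, 40, 256, 1056, 4096, 245504/15, …
ICs: h(0) = 7, h′(0) = 16, h′′(0) = 80.

f: a_k = 4, 16, 64, 256, 1024, 4096, 16384, …
g: a_k = 3, 0, -24, 0, 32, 0, -256/15, …
Weyl lclm of L_f,L_g ⇒ L₀ (ord ≤ 3).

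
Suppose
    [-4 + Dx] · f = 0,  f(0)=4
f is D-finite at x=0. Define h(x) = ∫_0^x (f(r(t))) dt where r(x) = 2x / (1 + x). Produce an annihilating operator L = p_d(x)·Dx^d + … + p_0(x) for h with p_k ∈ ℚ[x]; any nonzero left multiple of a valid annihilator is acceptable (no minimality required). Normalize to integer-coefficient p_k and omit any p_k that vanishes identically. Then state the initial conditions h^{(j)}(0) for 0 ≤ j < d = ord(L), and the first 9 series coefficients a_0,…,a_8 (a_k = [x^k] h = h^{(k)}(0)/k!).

f: a_k = 4, 16, 32, 128/3, 128/3, 512/15, 1024/45, 4096/315, 2048/315, …
L₀ from L_f via x↦r, Dx↦r'^{-1}Dx.
Integrate: L := L₀·Dx.
L = -8·Dx + (1 + 2·x + x^2)·Dx^2  (order 2).
h: a_k = 0, 4, 16, 32, 88/3, 32/15, -176/15, 736/315, 1612/315, …
ICs: h(0) = 0, h′(0) = 4.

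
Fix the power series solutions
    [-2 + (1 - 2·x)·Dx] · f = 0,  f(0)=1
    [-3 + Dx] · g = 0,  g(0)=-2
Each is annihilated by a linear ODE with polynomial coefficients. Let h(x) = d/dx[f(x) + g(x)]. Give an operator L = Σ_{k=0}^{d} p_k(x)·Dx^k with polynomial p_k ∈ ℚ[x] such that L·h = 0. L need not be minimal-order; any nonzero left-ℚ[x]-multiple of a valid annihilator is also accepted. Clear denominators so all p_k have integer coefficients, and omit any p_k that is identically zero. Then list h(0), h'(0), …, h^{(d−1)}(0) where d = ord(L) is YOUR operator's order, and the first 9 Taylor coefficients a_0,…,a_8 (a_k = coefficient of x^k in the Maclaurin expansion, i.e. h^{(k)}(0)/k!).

f: a_k = 1, 2, 4, 8, 16, 32, 64, 128, 256, …
g: a_k = -2, -6, -9, -9, -27/4, -81/20, -81/40, -243/280, -729/2240, …
Weyl lclm of L_f,L_g ⇒ L₀ (ord ≤ 2).
h=h₀': d/dx-closure on L₀ ⇒ L.
L = (36 + 72·x) + (-15 - 36·x + 36·x^2)·Dx + (1 + 4·x - 12·x^2)·Dx^2  (order 2).
h: a_k = -4, -10, -3, 37, 559/4, 7437/20, 35597/40, 572711/280, 10319733/2240, …
ICs: h(0) = -4, h′(0) = -10.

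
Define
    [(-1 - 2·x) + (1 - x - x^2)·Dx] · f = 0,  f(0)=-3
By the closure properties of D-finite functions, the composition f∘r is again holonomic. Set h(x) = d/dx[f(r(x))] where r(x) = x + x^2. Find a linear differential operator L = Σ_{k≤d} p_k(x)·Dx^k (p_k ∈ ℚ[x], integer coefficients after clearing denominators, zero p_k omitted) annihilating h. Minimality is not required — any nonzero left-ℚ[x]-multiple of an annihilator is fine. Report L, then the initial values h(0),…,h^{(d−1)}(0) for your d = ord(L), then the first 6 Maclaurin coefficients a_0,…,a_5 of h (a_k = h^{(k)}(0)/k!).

L = (6 + 24·x + 48·x^2 + 68·x^3 + 84·x^4 + 60·x^5 + 20·x^6) + (-1 - 3·x + 12·x^3 + 25·x^4 + 24·x^5 + 14·x^6 + 4·x^7)·Dx  (order 1).
h: a_k = -3, -18, -63, -192, -555, -1548, …
ICs: h(0) = -3.

f: a_k = -3, -3, -6, -9, -15, -24, …
L₀ from L_f via x↦r, Dx↦r'^{-1}Dx.
h=h₀': d/dx-closure on L₀ ⇒ L.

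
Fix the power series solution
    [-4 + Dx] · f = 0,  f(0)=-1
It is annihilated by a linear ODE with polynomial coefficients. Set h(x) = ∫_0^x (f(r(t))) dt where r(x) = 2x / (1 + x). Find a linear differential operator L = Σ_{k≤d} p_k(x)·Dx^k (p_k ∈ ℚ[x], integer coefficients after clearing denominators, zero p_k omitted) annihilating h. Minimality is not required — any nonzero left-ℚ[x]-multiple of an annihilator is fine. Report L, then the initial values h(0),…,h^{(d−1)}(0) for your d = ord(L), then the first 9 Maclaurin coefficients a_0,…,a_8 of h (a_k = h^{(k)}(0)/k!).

L = -8·Dx + (1 + 2·x + x^2)·Dx^2  (order 2).
h: a_k = 0, -1, -4, -8, -22/3, -8/15, 44/15, -184/315, -403/315, …
ICs: h(0) = 0, h′(0) = -1.

f: a_k = -1, -4, -8, -32/3, -32/3, -128/15, -256/45, -1024/315, -512/315, …
h₀=f(r): pull back L_f along r ⇒ L₀.
Integrate: L := L₀·Dx.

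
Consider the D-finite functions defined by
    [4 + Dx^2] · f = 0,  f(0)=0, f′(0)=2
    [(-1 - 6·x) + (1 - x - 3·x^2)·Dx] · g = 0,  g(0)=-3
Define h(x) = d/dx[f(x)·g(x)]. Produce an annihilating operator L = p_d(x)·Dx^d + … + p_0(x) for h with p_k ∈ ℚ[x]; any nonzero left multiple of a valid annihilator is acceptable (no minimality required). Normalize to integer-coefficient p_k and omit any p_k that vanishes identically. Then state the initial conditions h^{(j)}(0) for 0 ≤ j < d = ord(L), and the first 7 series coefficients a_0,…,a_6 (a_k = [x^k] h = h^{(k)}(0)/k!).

f: a_k = 0, 2, 0, -4/3, 0, 4/15, 0, …
g: a_k = -3, -3, -12, -21, -57, -120, -291, …
f·g: L₀ = L_f ⊗_s L_g, ord ≤ 2·1.
Differentiate: ansatz ord ≤ ord L₀ ⇒ L.
L = (10 - 16·x - 40·x^2 + 48·x^3 + 72·x^4) + (5 + 34·x + 36·x^2 + 72·x^3)·Dx + (-1 - x - x^2 + 12·x^3 + 18·x^4)·Dx^2  (order 2).
h: a_k = -6, -12, -60, -152, -494, -6384/5, -53458/15, …
ICs: h(0) = -6, h′(0) = -12.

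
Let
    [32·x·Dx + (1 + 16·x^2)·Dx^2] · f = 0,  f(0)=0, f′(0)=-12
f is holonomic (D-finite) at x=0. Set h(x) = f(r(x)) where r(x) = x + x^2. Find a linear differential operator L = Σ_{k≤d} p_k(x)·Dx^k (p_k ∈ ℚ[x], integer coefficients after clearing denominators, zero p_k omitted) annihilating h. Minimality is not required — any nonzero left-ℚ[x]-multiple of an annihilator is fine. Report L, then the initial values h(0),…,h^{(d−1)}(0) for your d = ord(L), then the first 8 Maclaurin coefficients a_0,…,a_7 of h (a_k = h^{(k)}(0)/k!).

L = (-2 + 32·x + 128·x^2 + 192·x^3 + 96·x^4)·Dx + (1 + 2·x + 16·x^2 + 64·x^3 + 80·x^4 + 32·x^5)·Dx^2  (order 2).
h: a_k = 0, -12, -12, 64, 192, -2112/5, -3008, 6144/7, …
ICs: h(0) = 0, h′(0) = -12.

f: a_k = 0, -12, 0, 64, 0, -3072/5, 0, 49152/7, …
h₀=f(r): pull back L_f along r ⇒ L₀.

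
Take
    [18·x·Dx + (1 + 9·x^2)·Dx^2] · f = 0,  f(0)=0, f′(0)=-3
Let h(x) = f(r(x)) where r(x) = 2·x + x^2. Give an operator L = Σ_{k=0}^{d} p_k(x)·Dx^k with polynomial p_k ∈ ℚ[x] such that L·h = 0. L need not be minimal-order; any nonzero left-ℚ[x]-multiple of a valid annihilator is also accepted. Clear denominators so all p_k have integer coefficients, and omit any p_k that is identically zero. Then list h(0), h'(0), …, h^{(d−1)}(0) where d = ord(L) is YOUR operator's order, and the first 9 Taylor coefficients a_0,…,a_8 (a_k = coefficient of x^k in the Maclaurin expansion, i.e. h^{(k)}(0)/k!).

L = (-1 + 72·x + 144·x^2 + 108·x^3 + 27·x^4)·Dx + (1 + x + 36·x^2 + 72·x^3 + 45·x^4 + 9·x^5)·Dx^2  (order 2).
h: a_k = 0, -6, -3, 72, 108, -7506/5, -3879, 252720/7, 138024, …
ICs: h(0) = 0, h′(0) = -6.

f: a_k = 0, -3, 0, 9, 0, -243/5, 0, 2187/7, 0, …
Change of var in L_f (x↦r) gives L₀.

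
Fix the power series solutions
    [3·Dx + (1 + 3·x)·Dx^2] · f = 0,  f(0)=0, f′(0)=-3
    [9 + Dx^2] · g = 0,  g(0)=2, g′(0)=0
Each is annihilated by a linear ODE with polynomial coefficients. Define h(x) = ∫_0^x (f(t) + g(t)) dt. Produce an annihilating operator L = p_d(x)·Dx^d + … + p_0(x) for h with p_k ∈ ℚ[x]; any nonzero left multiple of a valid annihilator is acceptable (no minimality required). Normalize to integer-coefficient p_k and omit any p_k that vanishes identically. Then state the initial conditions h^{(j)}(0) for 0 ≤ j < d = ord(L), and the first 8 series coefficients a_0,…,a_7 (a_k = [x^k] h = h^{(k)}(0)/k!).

L = (63 + 54·x + 81·x^2)·Dx^2 + (9 + 45·x + 81·x^2 + 81·x^3)·Dx^3 + (7 + 6·x + 9·x^2)·Dx^4 + (1 + 5·x + 9·x^2 + 9·x^3)·Dx^5  (order 5).
h: a_k = 0, 2, -3/2, -3/2, -9/4, 27/5, -81/10, 4779/280, …
ICs: h(0) = 0, h′(0) = 2, h′′(0) = -3, h′′′(0) = -9, h′′′′(0) = -54.

f: a_k = 0, -3, 9/2, -9, 81/4, -243/5, 243/2, -2187/7, …
g: a_k = 2, 0, -9, 0, 27/4, 0, -81/40, 0, …
Weyl lclm of L_f,L_g ⇒ L₀ (ord ≤ 4).
h=∫₀ˣh₀: take L = L₀·Dx.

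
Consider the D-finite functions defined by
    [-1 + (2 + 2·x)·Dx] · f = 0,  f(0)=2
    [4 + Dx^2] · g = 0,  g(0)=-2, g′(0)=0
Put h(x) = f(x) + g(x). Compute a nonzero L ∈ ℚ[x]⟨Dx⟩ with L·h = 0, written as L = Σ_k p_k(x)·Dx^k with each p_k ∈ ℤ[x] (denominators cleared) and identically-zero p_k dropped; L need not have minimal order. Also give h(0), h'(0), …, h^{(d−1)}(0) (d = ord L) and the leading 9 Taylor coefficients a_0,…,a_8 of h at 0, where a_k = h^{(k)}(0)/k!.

L = (-76 - 128·x - 64·x^2) + (120 + 376·x + 384·x^2 + 128·x^3)·Dx + (-19 - 32·x - 16·x^2)·Dx^2 + (30 + 94·x + 96·x^2 + 32·x^3)·Dx^3  (order 3).
h: a_k = 0, 1, 15/4, 1/8, -271/192, 7/128, 3151/23040, 33/1024, -200671/5160960, …
ICs: h(0) = 0, h′(0) = 1, h′′(0) = 15/2.

f: a_k = 2, 1, -1/4, 1/8, -5/64, 7/128, -21/512, 33/1024, -429/16384, …
g: a_k = -2, 0, 4, 0, -4/3, 0, 8/45, 0, -4/315, …
f+g: L₀ = lclm(L_f,L_g), ord ≤ 1+2.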